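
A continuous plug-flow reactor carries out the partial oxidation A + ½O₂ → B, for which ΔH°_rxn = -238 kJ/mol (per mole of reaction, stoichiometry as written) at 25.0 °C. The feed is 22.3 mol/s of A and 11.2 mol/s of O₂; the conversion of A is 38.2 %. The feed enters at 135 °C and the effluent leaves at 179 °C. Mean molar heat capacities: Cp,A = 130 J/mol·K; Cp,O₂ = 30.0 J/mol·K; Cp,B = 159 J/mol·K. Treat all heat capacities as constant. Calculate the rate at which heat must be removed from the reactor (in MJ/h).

Extent of reaction ξ = 0.382 × 22.3 = 8.5186 mol/s
Reaction term: ξ·ΔH°_rxn = 8.5186 × -238 = -2027.4 kJ/s
Sensible, feed 135→25 °C: -355.85 kJ/s
Outlet flows (mol/s): A 13.781, O₂ 6.9407, B 8.5186
Sensible, products 25→179 °C: 516.56 kJ/s
Q = ΔH = -1866.7 kJ/s = -1866.7 kW
Heat removed = 6720.2 MJ/h

Q_out = 6720 MJ/h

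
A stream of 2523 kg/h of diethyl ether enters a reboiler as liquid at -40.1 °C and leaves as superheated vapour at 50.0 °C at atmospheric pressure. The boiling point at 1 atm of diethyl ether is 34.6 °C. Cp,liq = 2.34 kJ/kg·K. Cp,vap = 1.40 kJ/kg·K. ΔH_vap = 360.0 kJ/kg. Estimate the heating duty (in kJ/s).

Q = 390 kJ/s

liquid -40.1→34.6 °C: 174.8 kJ/kg
vaporisation at 34.6 °C: 360 kJ/kg
vapour 34.6→50.0 °C: 21.56 kJ/kg
Δh = 174.8 + 360 + 21.56 = 556.36 kJ/kg
Q = ṁ·Δh = 2523 kg/h × 556.36 kJ/kg = 1.4037e+06 kJ/h
|Q| = 389.91 kW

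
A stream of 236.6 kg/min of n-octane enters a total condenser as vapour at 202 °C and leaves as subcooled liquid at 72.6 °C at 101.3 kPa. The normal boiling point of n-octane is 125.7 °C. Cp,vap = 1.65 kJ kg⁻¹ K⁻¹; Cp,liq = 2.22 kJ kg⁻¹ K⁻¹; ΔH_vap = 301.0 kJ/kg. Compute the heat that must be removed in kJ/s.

Q_c = 2150 kJ/s

vapour 202→125.7 °C: -125.89 kJ/kg
condensation at 125.7 °C: -301 kJ/kg
liquid 125.7→72.6 °C: -117.88 kJ/kg
Δh = -125.89 + -301 + -117.88 = -544.78 kJ/kg
Q = ṁ·Δh = 236.6 kg/min × -544.78 kJ/kg = -128890 kJ/min
|Q| = 2148.2 kW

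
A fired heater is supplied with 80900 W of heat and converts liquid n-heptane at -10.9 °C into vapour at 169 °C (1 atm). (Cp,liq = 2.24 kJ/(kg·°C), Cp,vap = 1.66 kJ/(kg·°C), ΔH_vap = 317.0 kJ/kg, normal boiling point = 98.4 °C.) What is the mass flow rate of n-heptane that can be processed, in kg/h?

Δh = 2.24×(98.4−-10.9) + 317.0 + 1.66×(169−98.4) = 679.03 kJ/kg
Q = 80900 W = 80.9 kJ/s = 291240 kJ/h
ṁ = Q/Δh = 291240 / 679.03 = 428.91 kg/h

ṁ = 429 kg/h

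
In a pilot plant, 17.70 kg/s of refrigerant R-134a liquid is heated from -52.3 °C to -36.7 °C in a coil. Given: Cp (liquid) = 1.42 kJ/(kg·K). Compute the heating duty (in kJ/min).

Q = ṁ·Cp·ΔT = 17.70 × 1.42 × (-36.7 − -52.3) = 392.09 kJ/s
Heating duty = 23525 kJ/min

Q = 23500 kJ/min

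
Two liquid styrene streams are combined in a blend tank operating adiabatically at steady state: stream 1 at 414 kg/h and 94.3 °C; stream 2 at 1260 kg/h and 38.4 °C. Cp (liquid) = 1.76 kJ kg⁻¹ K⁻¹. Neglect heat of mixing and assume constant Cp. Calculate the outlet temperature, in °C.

No heat crosses the boundary, so H_out = H_in.
T_out = Σ ṁᵢCp,ᵢTᵢ / Σ ṁᵢCp,ᵢ
      = 153870 / 2946.2 = 52.225 °C

T_out = 52.2 °C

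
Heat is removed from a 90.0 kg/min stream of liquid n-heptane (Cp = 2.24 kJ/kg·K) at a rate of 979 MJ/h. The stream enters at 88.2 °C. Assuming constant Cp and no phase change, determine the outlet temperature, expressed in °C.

T_out = 7.26 °C

Q = 979 MJ/h = 16317 kJ/min
ΔT = Q/(ṁ·Cp) = 16317/(90.0×2.24) = 80.936 K
T_out = 88.2 − 80.936 = 7.2642 °C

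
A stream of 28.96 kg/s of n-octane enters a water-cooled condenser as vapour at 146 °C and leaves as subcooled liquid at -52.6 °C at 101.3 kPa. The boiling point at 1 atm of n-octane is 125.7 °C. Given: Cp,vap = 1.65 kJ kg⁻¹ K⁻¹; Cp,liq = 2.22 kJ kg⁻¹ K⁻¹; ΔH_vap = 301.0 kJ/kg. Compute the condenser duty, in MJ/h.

Q_c = 76100 MJ/h

vapour 146→125.7 °C: -33.495 kJ/kg
condensation at 125.7 °C: -301 kJ/kg
liquid 125.7→-52.6 °C: -395.83 kJ/kg
Δh = -33.495 + -301 + -395.83 = -730.32 kJ/kg
Q = ṁ·Δh = 28.96 kg/s × -730.32 kJ/kg = -21150 kJ/s
|Q| = 21150 kW = 76140 MJ/h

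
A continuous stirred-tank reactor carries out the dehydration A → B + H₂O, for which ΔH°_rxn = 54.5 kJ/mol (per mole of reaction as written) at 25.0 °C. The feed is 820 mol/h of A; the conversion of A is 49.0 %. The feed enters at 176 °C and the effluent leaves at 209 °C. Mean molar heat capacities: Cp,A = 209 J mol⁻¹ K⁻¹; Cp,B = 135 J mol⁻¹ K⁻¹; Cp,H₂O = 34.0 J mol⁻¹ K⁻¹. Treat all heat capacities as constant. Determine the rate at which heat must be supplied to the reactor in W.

Extent of reaction ξ = 0.490 × 820 = 401.8 mol/h
Reaction term: ξ·ΔH°_rxn = 401.8 × 54.5 = 21898 kJ/h
Sensible, feed 176→25 °C: -25878 kJ/h
Outlet flows (mol/h): A 418.2, B 401.8, H₂O 401.8
Sensible, products 25→209 °C: 28577 kJ/h
Q = ΔH = 24596 kJ/h = 6.8323 kW
Heat supplied = 6832.3 W

Q_in = 6830 W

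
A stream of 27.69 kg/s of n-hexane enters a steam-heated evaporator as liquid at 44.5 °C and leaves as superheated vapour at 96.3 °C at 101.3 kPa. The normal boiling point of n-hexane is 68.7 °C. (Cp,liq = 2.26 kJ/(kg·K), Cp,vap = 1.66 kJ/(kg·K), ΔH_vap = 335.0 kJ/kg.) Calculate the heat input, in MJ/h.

liquid 44.5→68.7 °C: 54.692 kJ/kg
vaporisation at 68.7 °C: 335 kJ/kg
vapour 68.7→96.3 °C: 45.816 kJ/kg
Δh = 54.692 + 335 + 45.816 = 435.51 kJ/kg
Q = ṁ·Δh = 27.69 kg/s × 435.51 kJ/kg = 12059 kJ/s
|Q| = 12059 kW = 43413 MJ/h

Q = 43400 MJ/h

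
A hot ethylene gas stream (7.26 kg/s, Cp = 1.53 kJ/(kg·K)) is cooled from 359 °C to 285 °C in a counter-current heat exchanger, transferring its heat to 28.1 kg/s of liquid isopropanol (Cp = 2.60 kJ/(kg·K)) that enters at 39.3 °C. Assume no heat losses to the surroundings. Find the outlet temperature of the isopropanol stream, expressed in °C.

T_c,out = 50.6 °C

Heat released by hot stream: Q = 7.26 × 1.53 × (359 − 285) = 821.98 kJ/s
Energy balance on cold side (adiabatic exchanger): Q = ṁ_c·Cp_c·(T_c,out − T_c,in)
T_c,out = 39.3 + 821.98/(28.1 × 2.60) = 50.551 °C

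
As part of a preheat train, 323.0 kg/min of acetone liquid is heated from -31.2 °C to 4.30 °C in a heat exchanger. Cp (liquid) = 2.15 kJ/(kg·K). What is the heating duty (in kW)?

Q = ṁ·Cp·ΔT = 323.0 × 2.15 × (4.30 − -31.2) = 24653 kJ/min
Converting: 24653 / 60 s = 410.88 kW

Q = 411 kW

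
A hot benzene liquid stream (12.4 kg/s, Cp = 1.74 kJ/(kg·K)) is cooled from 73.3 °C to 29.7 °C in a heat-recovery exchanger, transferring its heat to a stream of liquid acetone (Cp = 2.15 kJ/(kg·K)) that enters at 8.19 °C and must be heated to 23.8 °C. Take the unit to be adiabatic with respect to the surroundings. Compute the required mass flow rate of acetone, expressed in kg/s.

ṁ_c = 28.0 kg/s

Heat released by hot stream: Q = 12.4 × 1.74 × (73.3 − 29.7) = 940.71 kJ/s
Energy balance on cold side (adiabatic exchanger): Q = ṁ_c·Cp_c·(T_c,out − T_c,in)
ṁ_c = 940.71 / [2.15 × (23.8 − 8.19)] = 28.03 kg/s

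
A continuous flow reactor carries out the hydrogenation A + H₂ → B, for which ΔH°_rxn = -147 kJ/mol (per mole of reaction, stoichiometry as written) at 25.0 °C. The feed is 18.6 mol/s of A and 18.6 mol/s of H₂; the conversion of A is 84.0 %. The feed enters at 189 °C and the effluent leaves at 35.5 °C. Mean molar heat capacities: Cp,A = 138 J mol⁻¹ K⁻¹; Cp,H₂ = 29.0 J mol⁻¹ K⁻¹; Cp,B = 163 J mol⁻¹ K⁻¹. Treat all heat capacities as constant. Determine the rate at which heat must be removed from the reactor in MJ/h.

Q_out = 9990 MJ/h

Extent of reaction ξ = 0.840 × 18.6 = 15.624 mol/s
Reaction term: ξ·ΔH°_rxn = 15.624 × -147 = -2296.7 kJ/s
Sensible, feed 189→25 °C: -509.42 kJ/s
Outlet flows (mol/s): A 2.976, H₂ 2.976, B 15.624
Sensible, products 25→35.5 °C: 31.959 kJ/s
Q = ΔH = -2774.2 kJ/s = -2774.2 kW
Heat removed = 9987.1 MJ/h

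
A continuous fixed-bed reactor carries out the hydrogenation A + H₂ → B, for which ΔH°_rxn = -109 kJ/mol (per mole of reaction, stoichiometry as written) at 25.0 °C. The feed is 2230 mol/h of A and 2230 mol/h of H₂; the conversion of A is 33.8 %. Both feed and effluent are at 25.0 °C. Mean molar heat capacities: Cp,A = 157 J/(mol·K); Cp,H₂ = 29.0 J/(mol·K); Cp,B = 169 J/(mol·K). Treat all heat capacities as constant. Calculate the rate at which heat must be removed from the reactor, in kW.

Extent of reaction ξ = 0.338 × 2230 = 753.74 mol/h
Reaction term: ξ·ΔH°_rxn = 753.74 × -109 = -82158 kJ/h
Q = ΔH = -82158 kJ/h = -22.822 kW
Heat removed = 22.822 kW

Q_out = 22.8 kW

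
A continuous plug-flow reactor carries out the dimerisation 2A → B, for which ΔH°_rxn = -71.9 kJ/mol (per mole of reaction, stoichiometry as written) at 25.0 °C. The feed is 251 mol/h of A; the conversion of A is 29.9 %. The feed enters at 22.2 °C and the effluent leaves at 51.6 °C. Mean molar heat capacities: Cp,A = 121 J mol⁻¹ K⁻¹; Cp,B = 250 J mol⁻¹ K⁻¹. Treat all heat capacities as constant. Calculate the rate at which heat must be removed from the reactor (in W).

Q_out = 499 W

Extent of reaction ξ = 0.299 × 251 / 2 = 37.524 mol/h
Reaction term: ξ·ΔH°_rxn = 37.524 × -71.9 = -2698 kJ/h
Sensible, feed 22.2→25 °C: 85.039 kJ/h
Outlet flows (mol/h): A 175.95, B 37.524
Sensible, products 25→51.6 °C: 815.85 kJ/h
Q = ΔH = -1797.1 kJ/h = -0.4992 kW
Heat removed = 499.2 W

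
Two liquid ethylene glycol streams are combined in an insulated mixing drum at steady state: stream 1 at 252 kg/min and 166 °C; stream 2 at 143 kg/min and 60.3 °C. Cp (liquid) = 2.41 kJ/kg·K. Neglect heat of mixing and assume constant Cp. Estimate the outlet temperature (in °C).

No heat crosses the boundary, so H_out = H_in.
T_out = Σ ṁᵢCp,ᵢTᵢ / Σ ṁᵢCp,ᵢ
      = 121600 / 951.95 = 127.73 °C

T_out = 128 °C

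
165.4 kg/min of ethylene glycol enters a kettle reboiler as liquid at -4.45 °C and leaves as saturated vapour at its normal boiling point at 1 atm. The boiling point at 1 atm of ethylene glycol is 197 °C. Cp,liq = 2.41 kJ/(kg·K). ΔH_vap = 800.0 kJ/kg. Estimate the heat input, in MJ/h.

liquid -4.45→197 °C: 485.49 kJ/kg
vaporisation at 197 °C: 800 kJ/kg
Δh = 485.49 + 800 = 1285.5 kJ/kg
Q = ṁ·Δh = 165.4 kg/min × 1285.5 kJ/kg = 212620 kJ/min
|Q| = 3543.7 kW = 12757 MJ/h

Q = 12800 MJ/h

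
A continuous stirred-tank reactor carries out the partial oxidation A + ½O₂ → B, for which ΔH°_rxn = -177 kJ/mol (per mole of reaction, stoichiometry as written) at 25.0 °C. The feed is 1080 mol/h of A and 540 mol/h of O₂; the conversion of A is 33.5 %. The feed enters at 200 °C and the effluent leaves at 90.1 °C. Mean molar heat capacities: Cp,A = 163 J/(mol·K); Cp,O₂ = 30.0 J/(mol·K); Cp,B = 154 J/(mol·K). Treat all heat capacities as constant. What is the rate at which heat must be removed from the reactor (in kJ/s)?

Extent of reaction ξ = 0.335 × 1080 = 361.8 mol/h
Reaction term: ξ·ΔH°_rxn = 361.8 × -177 = -64039 kJ/h
Sensible, feed 200→25 °C: -33642 kJ/h
Outlet flows (mol/h): A 718.2, O₂ 359.1, B 361.8
Sensible, products 25→90.1 °C: 11950 kJ/h
Q = ΔH = -85731 kJ/h = -23.814 kW
Heat removed = 23.814 kJ/s

Q_out = 23.8 kJ/s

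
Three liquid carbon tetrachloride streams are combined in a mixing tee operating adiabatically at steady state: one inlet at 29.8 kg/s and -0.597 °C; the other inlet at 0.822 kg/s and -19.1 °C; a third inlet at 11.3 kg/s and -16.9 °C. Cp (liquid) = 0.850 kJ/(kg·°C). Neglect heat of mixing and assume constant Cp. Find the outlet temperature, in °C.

Adiabatic, steady state ⇒ Σ ṁᵢCp,ᵢ(T_out − Tᵢ) = 0
Σ ṁᵢCp,ᵢTᵢ = 29.8×0.850×-0.597 + 0.822×0.850×-19.1 + 11.3×0.850×-16.9 = -190.79
Σ ṁᵢCp,ᵢ = 29.8×0.850 + 0.822×0.850 + 11.3×0.850 = 35.634
T_out = -190.79 / 35.634 = -5.3542 °C

T_out = -5.35 °C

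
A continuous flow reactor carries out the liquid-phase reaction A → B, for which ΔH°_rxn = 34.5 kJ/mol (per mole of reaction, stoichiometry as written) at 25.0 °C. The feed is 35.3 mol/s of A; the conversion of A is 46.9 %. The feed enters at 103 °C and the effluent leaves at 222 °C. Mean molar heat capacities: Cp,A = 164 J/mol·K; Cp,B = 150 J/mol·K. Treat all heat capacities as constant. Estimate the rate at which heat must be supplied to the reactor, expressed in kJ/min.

Q_in = 72900 kJ/min

Extent of reaction ξ = 0.469 × 35.3 = 16.556 mol/s
Reaction term: ξ·ΔH°_rxn = 16.556 × 34.5 = 571.17 kJ/s
Sensible, feed 103→25 °C: -451.56 kJ/s
Outlet flows (mol/s): A 18.744, B 16.556
Sensible, products 25→222 °C: 1094.8 kJ/s
Q = ΔH = 1214.4 kJ/s = 1214.4 kW
Heat supplied = 72866 kJ/min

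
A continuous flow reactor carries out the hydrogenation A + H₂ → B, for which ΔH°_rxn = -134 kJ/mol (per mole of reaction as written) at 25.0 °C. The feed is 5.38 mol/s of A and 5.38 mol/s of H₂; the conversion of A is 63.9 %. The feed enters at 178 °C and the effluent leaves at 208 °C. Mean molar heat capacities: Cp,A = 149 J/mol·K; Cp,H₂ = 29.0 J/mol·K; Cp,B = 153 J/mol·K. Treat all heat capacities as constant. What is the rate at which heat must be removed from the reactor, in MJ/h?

Extent of reaction ξ = 0.639 × 5.38 = 3.4378 mol/s
Reaction term: ξ·ΔH°_rxn = 3.4378 × -134 = -460.67 kJ/s
Sensible, feed 178→25 °C: -146.52 kJ/s
Outlet flows (mol/s): A 1.9422, H₂ 1.9422, B 3.4378
Sensible, products 25→208 °C: 159.52 kJ/s
Q = ΔH = -447.67 kJ/s = -447.67 kW
Heat removed = 1611.6 MJ/h

Q_out = 1610 MJ/h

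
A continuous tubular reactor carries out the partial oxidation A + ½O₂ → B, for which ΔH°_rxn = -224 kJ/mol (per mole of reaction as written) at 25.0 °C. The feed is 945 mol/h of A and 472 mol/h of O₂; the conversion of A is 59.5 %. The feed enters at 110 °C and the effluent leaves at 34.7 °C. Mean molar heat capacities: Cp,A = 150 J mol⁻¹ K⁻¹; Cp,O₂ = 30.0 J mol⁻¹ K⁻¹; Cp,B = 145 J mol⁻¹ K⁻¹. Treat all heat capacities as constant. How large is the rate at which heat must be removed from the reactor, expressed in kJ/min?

Extent of reaction ξ = 0.595 × 945 = 562.27 mol/h
Reaction term: ξ·ΔH°_rxn = 562.27 × -224 = -125950 kJ/h
Sensible, feed 110→25 °C: -13252 kJ/h
Outlet flows (mol/h): A 382.73, O₂ 190.86, B 562.27
Sensible, products 25→34.7 °C: 1403.2 kJ/h
Q = ΔH = -137800 kJ/h = -38.277 kW
Heat removed = 2296.6 kJ/min

Q_out = 2300 kJ/min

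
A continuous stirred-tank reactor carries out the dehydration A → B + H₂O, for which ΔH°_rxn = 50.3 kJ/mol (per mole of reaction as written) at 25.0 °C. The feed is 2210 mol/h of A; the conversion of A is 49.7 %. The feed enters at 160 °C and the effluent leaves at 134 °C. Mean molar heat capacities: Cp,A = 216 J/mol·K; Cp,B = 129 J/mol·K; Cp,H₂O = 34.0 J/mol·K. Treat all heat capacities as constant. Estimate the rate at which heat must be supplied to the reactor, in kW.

Extent of reaction ξ = 0.497 × 2210 = 1098.4 mol/h
Reaction term: ξ·ΔH°_rxn = 1098.4 × 50.3 = 55248 kJ/h
Sensible, feed 160→25 °C: -64444 kJ/h
Outlet flows (mol/h): A 1111.6, B 1098.4, H₂O 1098.4
Sensible, products 25→134 °C: 45687 kJ/h
Q = ΔH = 36491 kJ/h = 10.136 kW
Heat supplied = 10.136 kW

Q_in = 10.1 kW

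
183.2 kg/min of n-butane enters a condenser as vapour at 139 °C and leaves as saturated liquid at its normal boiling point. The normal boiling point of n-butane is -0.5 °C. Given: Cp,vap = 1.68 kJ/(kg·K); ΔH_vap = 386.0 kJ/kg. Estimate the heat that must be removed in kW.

Q_c = 1890 kW

vapour 139→-0.5 °C: -234.36 kJ/kg
condensation at -0.5 °C: -386 kJ/kg
Δh = -234.36 + -386 = -620.36 kJ/kg
Q = ṁ·Δh = 183.2 kg/min × -620.36 kJ/kg = -113650 kJ/min
|Q| = 1894.2 kW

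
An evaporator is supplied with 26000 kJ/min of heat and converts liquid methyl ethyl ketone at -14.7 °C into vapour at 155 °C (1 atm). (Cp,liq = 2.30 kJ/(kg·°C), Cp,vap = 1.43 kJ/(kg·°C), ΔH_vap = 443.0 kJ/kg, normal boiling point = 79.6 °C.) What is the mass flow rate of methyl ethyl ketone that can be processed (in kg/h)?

ṁ = 2030 kg/h

Δh = 2.30×(79.6−-14.7) + 443.0 + 1.43×(155−79.6) = 767.71 kJ/kg
Q = 26000 kJ/min = 433.33 kJ/s = 1.56e+06 kJ/h
ṁ = Q/Δh = 1.56e+06 / 767.71 = 2032 kg/h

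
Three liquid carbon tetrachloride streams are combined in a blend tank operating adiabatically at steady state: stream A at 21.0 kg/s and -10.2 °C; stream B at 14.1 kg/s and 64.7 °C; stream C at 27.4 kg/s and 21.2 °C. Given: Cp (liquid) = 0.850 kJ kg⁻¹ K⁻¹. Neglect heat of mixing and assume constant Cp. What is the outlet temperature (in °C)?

T_out = 20.5 °C

No heat crosses the boundary, so H_out = H_in.
Σ ṁᵢCp,ᵢTᵢ = 21.0×0.850×-10.2 + 14.1×0.850×64.7 + 27.4×0.850×21.2 = 1087.1
Σ ṁᵢCp,ᵢ = 21.0×0.850 + 14.1×0.850 + 27.4×0.850 = 53.125
T_out = 1087.1 / 53.125 = 20.463 °C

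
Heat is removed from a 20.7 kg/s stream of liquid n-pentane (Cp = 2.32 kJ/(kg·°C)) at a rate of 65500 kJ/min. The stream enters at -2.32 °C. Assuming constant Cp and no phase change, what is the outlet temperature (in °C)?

T_out = -25.1 °C

Q = 65500 kJ/min = 1091.7 kJ/s
ΔT = Q/(ṁ·Cp) = 1091.7/(20.7×2.32) = 22.732 K
T_out = -2.32 − 22.732 = -25.052 °C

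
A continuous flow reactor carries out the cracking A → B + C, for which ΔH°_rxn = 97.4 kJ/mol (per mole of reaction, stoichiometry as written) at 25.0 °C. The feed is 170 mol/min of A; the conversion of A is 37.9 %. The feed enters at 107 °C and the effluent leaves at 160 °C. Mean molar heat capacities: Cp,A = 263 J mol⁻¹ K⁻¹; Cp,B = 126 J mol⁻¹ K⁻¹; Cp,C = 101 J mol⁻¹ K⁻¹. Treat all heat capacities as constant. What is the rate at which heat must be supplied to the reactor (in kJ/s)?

Q_in = 139 kJ/s

Extent of reaction ξ = 0.379 × 170 = 64.43 mol/min
Reaction term: ξ·ΔH°_rxn = 64.43 × 97.4 = 6275.5 kJ/min
Sensible, feed 107→25 °C: -3666.2 kJ/min
Outlet flows (mol/min): A 105.57, B 64.43, C 64.43
Sensible, products 25→160 °C: 5722.7 kJ/min
Q = ΔH = 8332 kJ/min = 138.87 kW
Heat supplied = 138.87 kJ/s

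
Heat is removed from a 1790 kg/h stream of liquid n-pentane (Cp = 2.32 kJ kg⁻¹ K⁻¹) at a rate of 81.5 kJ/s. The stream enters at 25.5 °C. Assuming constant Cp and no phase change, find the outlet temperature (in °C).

T_out = -45.2 °C

Q = 81.5 kJ/s = 293400 kJ/h
ΔT = Q/(ṁ·Cp) = 293400/(1790×2.32) = 70.651 K
T_out = 25.5 − 70.651 = -45.151 °C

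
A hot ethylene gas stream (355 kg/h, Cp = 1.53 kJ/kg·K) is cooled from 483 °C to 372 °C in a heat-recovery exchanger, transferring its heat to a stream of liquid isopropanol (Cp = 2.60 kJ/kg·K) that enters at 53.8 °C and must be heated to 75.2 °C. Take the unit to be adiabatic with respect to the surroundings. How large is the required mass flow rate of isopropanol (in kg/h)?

ṁ_c = 1080 kg/h

Heat released by hot stream: Q = 355 × 1.53 × (483 − 372) = 60290 kJ/h
Energy balance on cold side (adiabatic exchanger): Q = ṁ_c·Cp_c·(T_c,out − T_c,in)
ṁ_c = 60290 / [2.60 × (75.2 − 53.8)] = 1083.6 kg/h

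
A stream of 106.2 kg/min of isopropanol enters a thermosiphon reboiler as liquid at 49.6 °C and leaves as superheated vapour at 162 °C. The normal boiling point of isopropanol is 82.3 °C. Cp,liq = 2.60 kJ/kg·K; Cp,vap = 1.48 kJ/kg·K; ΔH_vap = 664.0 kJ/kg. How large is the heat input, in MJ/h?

liquid 49.6→82.3 °C: 85.02 kJ/kg
vaporisation at 82.3 °C: 664 kJ/kg
vapour 82.3→162 °C: 117.96 kJ/kg
Δh = 85.02 + 664 + 117.96 = 866.98 kJ/kg
Q = ṁ·Δh = 106.2 kg/min × 866.98 kJ/kg = 92073 kJ/min
|Q| = 1534.5 kW = 5524.4 MJ/h

Q = 5520 MJ/h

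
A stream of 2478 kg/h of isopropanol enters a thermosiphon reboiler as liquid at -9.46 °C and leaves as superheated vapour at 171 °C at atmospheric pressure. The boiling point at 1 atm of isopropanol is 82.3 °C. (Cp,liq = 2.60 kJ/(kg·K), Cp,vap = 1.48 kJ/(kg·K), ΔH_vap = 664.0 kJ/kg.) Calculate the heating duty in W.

liquid -9.46→82.3 °C: 238.58 kJ/kg
vaporisation at 82.3 °C: 664 kJ/kg
vapour 82.3→171 °C: 131.28 kJ/kg
Δh = 238.58 + 664 + 131.28 = 1033.9 kJ/kg
Q = ṁ·Δh = 2478 kg/h × 1033.9 kJ/kg = 2.5619e+06 kJ/h
|Q| = 711.63 kW = 711630 W

Q = 712000 W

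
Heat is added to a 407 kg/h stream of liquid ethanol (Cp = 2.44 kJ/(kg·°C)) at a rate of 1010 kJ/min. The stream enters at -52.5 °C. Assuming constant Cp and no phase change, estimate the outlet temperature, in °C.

T_out = 8.52 °C

Q = 1010 kJ/min = 60600 kJ/h
ΔT = Q/(ṁ·Cp) = 60600/(407×2.44) = 61.022 K
T_out = -52.5 + 61.022 = 8.5223 °C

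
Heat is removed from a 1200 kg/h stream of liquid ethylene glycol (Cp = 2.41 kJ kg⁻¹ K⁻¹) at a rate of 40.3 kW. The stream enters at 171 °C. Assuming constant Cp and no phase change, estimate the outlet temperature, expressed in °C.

Q = 40.3 kW = 145080 kJ/h
ΔT = Q/(ṁ·Cp) = 145080/(1200×2.41) = 50.166 K
T_out = 171 − 50.166 = 120.83 °C

T_out = 121 °C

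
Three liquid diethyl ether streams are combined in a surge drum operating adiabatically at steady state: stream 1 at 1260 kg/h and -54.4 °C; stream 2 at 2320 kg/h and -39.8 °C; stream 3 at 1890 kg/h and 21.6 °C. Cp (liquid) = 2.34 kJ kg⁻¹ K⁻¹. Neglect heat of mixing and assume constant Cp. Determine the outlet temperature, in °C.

T_out = -21.9 °C

Energy balance with Q = 0: Σ ṁᵢCp,ᵢ(T_out − Tᵢ) = 0
Σ ṁᵢCp,ᵢTᵢ = 1260×2.34×-54.4 + 2320×2.34×-39.8 + 1890×2.34×21.6 = -280930
Σ ṁᵢCp,ᵢ = 1260×2.34 + 2320×2.34 + 1890×2.34 = 12800
T_out = -280930 / 12800 = -21.948 °C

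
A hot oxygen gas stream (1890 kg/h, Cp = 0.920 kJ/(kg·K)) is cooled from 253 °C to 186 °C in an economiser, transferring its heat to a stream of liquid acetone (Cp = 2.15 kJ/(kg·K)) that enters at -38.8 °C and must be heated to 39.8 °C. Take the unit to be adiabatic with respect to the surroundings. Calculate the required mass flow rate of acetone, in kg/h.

Heat released by hot stream: Q = 1890 × 0.920 × (253 − 186) = 116500 kJ/h
Energy balance on cold side (adiabatic exchanger): Q = ṁ_c·Cp_c·(T_c,out − T_c,in)
ṁ_c = 116500 / [2.15 × (39.8 − -38.8)] = 689.39 kg/h

ṁ_c = 689 kg/h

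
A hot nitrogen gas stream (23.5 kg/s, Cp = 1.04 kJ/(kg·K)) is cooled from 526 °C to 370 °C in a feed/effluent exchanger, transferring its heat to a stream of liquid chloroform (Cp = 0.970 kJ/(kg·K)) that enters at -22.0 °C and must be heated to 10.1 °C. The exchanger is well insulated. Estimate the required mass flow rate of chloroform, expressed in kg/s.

Heat released by hot stream: Q = 23.5 × 1.04 × (526 − 370) = 3812.6 kJ/s
Energy balance on cold side (adiabatic exchanger): Q = ṁ_c·Cp_c·(T_c,out − T_c,in)
ṁ_c = 3812.6 / [0.970 × (10.1 − -22.0)] = 122.45 kg/s

ṁ_c = 122 kg/s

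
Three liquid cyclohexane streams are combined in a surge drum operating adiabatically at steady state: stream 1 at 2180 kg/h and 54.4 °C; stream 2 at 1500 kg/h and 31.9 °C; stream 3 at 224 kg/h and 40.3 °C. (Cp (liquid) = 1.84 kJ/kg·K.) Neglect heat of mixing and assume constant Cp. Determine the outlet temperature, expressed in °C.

Adiabatic, steady state ⇒ Σ ṁᵢCp,ᵢ(T_out − Tᵢ) = 0
Σ ṁᵢCp,ᵢTᵢ = 2180×1.84×54.4 + 1500×1.84×31.9 + 224×1.84×40.3 = 322860
Σ ṁᵢCp,ᵢ = 2180×1.84 + 1500×1.84 + 224×1.84 = 7183.4
T_out = 322860 / 7183.4 = 44.946 °C

T_out = 44.9 °C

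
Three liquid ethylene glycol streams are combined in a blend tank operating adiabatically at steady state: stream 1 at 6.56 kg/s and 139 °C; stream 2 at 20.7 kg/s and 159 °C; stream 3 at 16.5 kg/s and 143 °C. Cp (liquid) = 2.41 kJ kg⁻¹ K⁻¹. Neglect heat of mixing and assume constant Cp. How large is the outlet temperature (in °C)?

T_out = 150 °C

Adiabatic, steady state ⇒ Σ ṁᵢCp,ᵢ(T_out − Tᵢ) = 0
Σ ṁᵢCp,ᵢTᵢ = 6.56×2.41×139 + 20.7×2.41×159 + 16.5×2.41×143 = 15816
Σ ṁᵢCp,ᵢ = 6.56×2.41 + 20.7×2.41 + 16.5×2.41 = 105.46
T_out = 15816 / 105.46 = 149.97 °C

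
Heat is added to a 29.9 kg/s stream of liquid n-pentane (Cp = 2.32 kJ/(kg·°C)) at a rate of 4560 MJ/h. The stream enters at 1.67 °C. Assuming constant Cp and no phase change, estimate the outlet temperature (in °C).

Q = 4560 MJ/h = 1266.7 kJ/s
ΔT = Q/(ṁ·Cp) = 1266.7/(29.9×2.32) = 18.26 K
T_out = 1.67 + 18.26 = 19.93 °C

T_out = 19.9 °C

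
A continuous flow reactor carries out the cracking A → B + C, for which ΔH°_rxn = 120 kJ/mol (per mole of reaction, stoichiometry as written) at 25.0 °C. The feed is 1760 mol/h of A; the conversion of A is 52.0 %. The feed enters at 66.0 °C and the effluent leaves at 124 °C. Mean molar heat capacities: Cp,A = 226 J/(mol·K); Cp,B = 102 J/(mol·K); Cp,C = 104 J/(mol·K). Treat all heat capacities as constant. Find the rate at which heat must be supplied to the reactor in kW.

Q_in = 36.4 kW

Extent of reaction ξ = 0.520 × 1760 = 915.2 mol/h
Reaction term: ξ·ΔH°_rxn = 915.2 × 120 = 109820 kJ/h
Sensible, feed 66.0→25 °C: -16308 kJ/h
Outlet flows (mol/h): A 844.8, B 915.2, C 915.2
Sensible, products 25→124 °C: 37566 kJ/h
Q = ΔH = 131080 kJ/h = 36.412 kW
Heat supplied = 36.412 kW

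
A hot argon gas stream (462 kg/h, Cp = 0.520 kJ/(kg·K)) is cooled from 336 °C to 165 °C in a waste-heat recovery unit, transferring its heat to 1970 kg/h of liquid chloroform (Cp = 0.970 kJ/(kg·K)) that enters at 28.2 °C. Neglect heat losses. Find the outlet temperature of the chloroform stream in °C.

Heat released by hot stream: Q = 462 × 0.520 × (336 − 165) = 41081 kJ/h
Energy balance on cold side (adiabatic exchanger): Q = ṁ_c·Cp_c·(T_c,out − T_c,in)
T_c,out = 28.2 + 41081/(1970 × 0.970) = 49.698 °C

T_c,out = 49.7 °C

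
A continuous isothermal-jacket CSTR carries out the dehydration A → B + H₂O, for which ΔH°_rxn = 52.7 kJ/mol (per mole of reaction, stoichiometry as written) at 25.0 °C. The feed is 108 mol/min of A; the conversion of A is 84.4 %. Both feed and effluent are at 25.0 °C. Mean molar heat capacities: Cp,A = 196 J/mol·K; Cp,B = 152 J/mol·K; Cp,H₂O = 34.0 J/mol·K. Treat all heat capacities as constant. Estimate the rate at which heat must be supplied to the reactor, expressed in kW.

Extent of reaction ξ = 0.844 × 108 = 91.152 mol/min
Reaction term: ξ·ΔH°_rxn = 91.152 × 52.7 = 4803.7 kJ/min
Q = ΔH = 4803.7 kJ/min = 80.062 kW
Heat supplied = 80.062 kW

Q_in = 80.1 kW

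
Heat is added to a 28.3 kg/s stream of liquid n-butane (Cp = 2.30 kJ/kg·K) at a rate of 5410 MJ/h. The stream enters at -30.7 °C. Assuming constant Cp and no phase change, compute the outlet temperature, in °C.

T_out = -7.61 °C

Q = 5410 MJ/h = 1502.8 kJ/s
ΔT = Q/(ṁ·Cp) = 1502.8/(28.3×2.30) = 23.088 K
T_out = -30.7 + 23.088 = -7.6123 °C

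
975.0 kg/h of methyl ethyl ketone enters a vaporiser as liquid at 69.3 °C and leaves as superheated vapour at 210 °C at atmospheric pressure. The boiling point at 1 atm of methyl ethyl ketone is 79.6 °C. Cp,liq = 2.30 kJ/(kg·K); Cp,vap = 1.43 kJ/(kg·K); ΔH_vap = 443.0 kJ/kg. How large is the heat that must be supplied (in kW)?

liquid 69.3→79.6 °C: 23.69 kJ/kg
vaporisation at 79.6 °C: 443 kJ/kg
vapour 79.6→210 °C: 186.47 kJ/kg
Δh = 23.69 + 443 + 186.47 = 653.16 kJ/kg
Q = ṁ·Δh = 975.0 kg/h × 653.16 kJ/kg = 636830 kJ/h
|Q| = 176.9 kW

Q = 177 kW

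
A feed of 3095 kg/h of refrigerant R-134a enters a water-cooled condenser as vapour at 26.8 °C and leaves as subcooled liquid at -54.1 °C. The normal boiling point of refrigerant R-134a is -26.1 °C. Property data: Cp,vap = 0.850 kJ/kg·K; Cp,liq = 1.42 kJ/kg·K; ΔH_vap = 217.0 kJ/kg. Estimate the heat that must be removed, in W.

vapour 26.8→-26.1 °C: -44.965 kJ/kg
condensation at -26.1 °C: -217 kJ/kg
liquid -26.1→-54.1 °C: -39.76 kJ/kg
Δh = -44.965 + -217 + -39.76 = -301.73 kJ/kg
Q = ṁ·Δh = 3095 kg/h × -301.73 kJ/kg = -933840 kJ/h
|Q| = 259.4 kW = 259400 W

Q_c = 259000 W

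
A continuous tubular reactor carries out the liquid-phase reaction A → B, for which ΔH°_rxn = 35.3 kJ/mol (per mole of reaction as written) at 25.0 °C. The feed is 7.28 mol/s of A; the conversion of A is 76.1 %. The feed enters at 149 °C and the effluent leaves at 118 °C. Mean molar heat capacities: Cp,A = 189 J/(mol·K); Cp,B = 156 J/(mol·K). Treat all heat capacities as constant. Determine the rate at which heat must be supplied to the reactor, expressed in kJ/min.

Q_in = 8150 kJ/min

Extent of reaction ξ = 0.761 × 7.28 = 5.5401 mol/s
Reaction term: ξ·ΔH°_rxn = 5.5401 × 35.3 = 195.56 kJ/s
Sensible, feed 149→25 °C: -170.61 kJ/s
Outlet flows (mol/s): A 1.7399, B 5.5401
Sensible, products 25→118 °C: 110.96 kJ/s
Q = ΔH = 135.91 kJ/s = 135.91 kW
Heat supplied = 8154.5 kJ/min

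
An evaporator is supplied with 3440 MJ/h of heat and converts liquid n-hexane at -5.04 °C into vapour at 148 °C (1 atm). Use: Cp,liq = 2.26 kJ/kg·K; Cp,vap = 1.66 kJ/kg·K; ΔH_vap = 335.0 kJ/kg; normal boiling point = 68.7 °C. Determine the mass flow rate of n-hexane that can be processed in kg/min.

Δh = 2.26×(68.7−-5.04) + 335.0 + 1.66×(148−68.7) = 633.29 kJ/kg
Q = 3440 MJ/h = 955.56 kJ/s = 57333 kJ/min
ṁ = Q/Δh = 57333 / 633.29 = 90.532 kg/min

ṁ = 90.5 kg/min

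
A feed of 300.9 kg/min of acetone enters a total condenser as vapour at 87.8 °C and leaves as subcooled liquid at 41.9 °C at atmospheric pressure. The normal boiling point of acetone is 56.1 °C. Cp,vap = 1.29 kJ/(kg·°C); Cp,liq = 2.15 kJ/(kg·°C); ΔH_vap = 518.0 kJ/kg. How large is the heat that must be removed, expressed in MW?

Q_c = 2.96 MW

vapour 87.8→56.1 °C: -40.893 kJ/kg
condensation at 56.1 °C: -518 kJ/kg
liquid 56.1→41.9 °C: -30.53 kJ/kg
Δh = -40.893 + -518 + -30.53 = -589.42 kJ/kg
Q = ṁ·Δh = 300.9 kg/min × -589.42 kJ/kg = -177360 kJ/min
|Q| = 2956 kW = 2.956 MW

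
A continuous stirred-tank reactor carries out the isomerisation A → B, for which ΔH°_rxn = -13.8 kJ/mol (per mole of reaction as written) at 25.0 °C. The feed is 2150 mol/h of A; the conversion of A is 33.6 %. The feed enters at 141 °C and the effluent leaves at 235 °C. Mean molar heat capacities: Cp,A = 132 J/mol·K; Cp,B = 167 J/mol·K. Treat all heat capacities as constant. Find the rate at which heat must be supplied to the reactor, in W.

Extent of reaction ξ = 0.336 × 2150 = 722.4 mol/h
Reaction term: ξ·ΔH°_rxn = 722.4 × -13.8 = -9969.1 kJ/h
Sensible, feed 141→25 °C: -32921 kJ/h
Outlet flows (mol/h): A 1427.6, B 722.4
Sensible, products 25→235 °C: 64908 kJ/h
Q = ΔH = 22018 kJ/h = 6.116 kW
Heat supplied = 6116 W

Q_in = 6120 W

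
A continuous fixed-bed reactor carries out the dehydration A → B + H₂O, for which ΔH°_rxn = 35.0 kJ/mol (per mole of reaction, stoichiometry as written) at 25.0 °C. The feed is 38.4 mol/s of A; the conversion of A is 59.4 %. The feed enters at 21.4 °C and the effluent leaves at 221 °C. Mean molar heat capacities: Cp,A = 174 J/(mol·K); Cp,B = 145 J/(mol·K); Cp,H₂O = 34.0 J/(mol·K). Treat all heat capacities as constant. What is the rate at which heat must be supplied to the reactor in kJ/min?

Extent of reaction ξ = 0.594 × 38.4 = 22.81 mol/s
Reaction term: ξ·ΔH°_rxn = 22.81 × 35.0 = 798.34 kJ/s
Sensible, feed 21.4→25 °C: 24.054 kJ/s
Outlet flows (mol/s): A 15.59, B 22.81, H₂O 22.81
Sensible, products 25→221 °C: 1331.9 kJ/s
Q = ΔH = 2154.3 kJ/s = 2154.3 kW
Heat supplied = 129260 kJ/min

Q_in = 129000 kJ/min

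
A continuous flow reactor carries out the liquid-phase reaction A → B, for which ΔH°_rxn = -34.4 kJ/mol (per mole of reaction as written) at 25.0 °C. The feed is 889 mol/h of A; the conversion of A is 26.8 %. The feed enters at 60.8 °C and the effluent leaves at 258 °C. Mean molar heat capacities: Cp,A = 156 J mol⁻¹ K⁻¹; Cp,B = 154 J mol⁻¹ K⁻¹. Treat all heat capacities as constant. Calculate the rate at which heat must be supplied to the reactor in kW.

Extent of reaction ξ = 0.268 × 889 = 238.25 mol/h
Reaction term: ξ·ΔH°_rxn = 238.25 × -34.4 = -8195.9 kJ/h
Sensible, feed 60.8→25 °C: -4964.9 kJ/h
Outlet flows (mol/h): A 650.75, B 238.25
Sensible, products 25→258 °C: 32202 kJ/h
Q = ΔH = 19042 kJ/h = 5.2893 kW
Heat supplied = 5.2893 kW

Q_in = 5.29 kW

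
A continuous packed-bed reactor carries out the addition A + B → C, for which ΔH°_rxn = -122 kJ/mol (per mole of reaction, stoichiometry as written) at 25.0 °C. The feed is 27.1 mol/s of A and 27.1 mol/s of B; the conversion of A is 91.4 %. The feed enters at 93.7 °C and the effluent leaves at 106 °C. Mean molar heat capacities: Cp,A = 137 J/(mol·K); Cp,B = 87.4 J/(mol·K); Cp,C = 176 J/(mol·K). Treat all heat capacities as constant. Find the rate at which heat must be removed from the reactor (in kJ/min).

Extent of reaction ξ = 0.914 × 27.1 = 24.769 mol/s
Reaction term: ξ·ΔH°_rxn = 24.769 × -122 = -3021.9 kJ/s
Sensible, feed 93.7→25 °C: -417.78 kJ/s
Outlet flows (mol/s): A 2.3306, B 2.3306, C 24.769
Sensible, products 25→106 °C: 395.47 kJ/s
Q = ΔH = -3044.2 kJ/s = -3044.2 kW
Heat removed = 182650 kJ/min

Q_out = 183000 kJ/min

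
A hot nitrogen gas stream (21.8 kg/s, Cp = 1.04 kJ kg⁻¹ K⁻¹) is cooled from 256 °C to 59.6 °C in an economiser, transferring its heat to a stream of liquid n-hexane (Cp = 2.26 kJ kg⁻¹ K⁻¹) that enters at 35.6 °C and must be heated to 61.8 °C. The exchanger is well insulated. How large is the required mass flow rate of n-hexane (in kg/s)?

Heat released by hot stream: Q = 21.8 × 1.04 × (256 − 59.6) = 4452.8 kJ/s
Energy balance on cold side (adiabatic exchanger): Q = ṁ_c·Cp_c·(T_c,out − T_c,in)
ṁ_c = 4452.8 / [2.26 × (61.8 − 35.6)] = 75.201 kg/s

ṁ_c = 75.2 kg/s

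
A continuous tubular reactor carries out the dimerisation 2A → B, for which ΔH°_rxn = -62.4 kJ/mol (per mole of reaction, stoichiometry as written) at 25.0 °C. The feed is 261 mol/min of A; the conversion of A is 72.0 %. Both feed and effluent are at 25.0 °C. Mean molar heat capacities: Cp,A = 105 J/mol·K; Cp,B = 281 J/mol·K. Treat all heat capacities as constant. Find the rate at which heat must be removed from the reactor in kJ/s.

Q_out = 97.7 kJ/s

Extent of reaction ξ = 0.720 × 261 / 2 = 93.96 mol/min
Reaction term: ξ·ΔH°_rxn = 93.96 × -62.4 = -5863.1 kJ/min
Q = ΔH = -5863.1 kJ/min = -97.718 kW
Heat removed = 97.718 kJ/s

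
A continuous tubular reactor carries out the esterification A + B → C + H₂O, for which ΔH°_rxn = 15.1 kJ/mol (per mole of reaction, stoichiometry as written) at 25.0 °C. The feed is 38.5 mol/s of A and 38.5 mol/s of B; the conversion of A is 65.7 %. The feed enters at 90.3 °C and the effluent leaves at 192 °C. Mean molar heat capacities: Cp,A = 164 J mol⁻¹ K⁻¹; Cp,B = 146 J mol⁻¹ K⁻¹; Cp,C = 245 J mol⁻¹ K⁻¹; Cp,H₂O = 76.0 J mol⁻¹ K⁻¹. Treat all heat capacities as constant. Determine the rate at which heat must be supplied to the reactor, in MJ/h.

Extent of reaction ξ = 0.657 × 38.5 = 25.294 mol/s
Reaction term: ξ·ΔH°_rxn = 25.294 × 15.1 = 381.95 kJ/s
Sensible, feed 90.3→25 °C: -779.36 kJ/s
Outlet flows (mol/s): A 13.206, B 13.206, C 25.294, H₂O 25.294
Sensible, products 25→192 °C: 2039.6 kJ/s
Q = ΔH = 1642.2 kJ/s = 1642.2 kW
Heat supplied = 5911.9 MJ/h

Q_in = 5910 MJ/h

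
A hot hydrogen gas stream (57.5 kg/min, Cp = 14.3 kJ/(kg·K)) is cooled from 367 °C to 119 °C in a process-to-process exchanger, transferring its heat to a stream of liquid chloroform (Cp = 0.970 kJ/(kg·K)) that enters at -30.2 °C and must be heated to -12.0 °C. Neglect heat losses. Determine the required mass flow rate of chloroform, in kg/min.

Heat released by hot stream: Q = 57.5 × 14.3 × (367 − 119) = 203920 kJ/min
Energy balance on cold side (adiabatic exchanger): Q = ṁ_c·Cp_c·(T_c,out − T_c,in)
ṁ_c = 203920 / [0.970 × (-12.0 − -30.2)] = 11551 kg/min

ṁ_c = 11600 kg/min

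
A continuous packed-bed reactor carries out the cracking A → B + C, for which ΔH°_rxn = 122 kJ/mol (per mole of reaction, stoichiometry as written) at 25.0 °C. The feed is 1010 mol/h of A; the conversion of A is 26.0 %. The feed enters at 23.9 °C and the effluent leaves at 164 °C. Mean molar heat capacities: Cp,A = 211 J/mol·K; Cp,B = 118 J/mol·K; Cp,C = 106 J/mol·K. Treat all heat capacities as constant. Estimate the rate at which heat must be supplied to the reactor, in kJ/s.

Q_in = 17.3 kJ/s

Extent of reaction ξ = 0.260 × 1010 = 262.6 mol/h
Reaction term: ξ·ΔH°_rxn = 262.6 × 122 = 32037 kJ/h
Sensible, feed 23.9→25 °C: 234.42 kJ/h
Outlet flows (mol/h): A 747.4, B 262.6, C 262.6
Sensible, products 25→164 °C: 30097 kJ/h
Q = ΔH = 62368 kJ/h = 17.325 kW
Heat supplied = 17.325 kJ/s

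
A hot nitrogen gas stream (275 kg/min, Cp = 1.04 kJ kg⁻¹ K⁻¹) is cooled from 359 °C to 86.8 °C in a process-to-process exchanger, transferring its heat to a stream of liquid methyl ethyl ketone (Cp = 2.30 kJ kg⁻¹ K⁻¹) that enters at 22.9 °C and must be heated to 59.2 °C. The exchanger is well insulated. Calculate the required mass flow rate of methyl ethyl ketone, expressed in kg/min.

ṁ_c = 932 kg/min

Heat released by hot stream: Q = 275 × 1.04 × (359 − 86.8) = 77849 kJ/min
Energy balance on cold side (adiabatic exchanger): Q = ṁ_c·Cp_c·(T_c,out − T_c,in)
ṁ_c = 77849 / [2.30 × (59.2 − 22.9)] = 932.44 kg/min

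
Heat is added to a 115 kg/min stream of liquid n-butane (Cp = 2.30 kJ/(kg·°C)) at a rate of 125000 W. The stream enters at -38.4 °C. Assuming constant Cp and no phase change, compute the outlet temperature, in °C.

T_out = -10.0 °C

Q = 125000 W = 7500 kJ/min
ΔT = Q/(ṁ·Cp) = 7500/(115×2.30) = 28.355 K
T_out = -38.4 + 28.355 = -10.045 °C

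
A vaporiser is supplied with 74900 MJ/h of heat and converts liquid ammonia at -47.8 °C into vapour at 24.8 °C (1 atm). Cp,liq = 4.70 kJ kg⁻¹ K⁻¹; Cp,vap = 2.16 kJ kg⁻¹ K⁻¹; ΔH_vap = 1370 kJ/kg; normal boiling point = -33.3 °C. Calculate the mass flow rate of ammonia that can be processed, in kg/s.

Δh = 4.70×(-33.3−-47.8) + 1370 + 2.16×(24.8−-33.3) = 1563.6 kJ/kg
Q = 74900 MJ/h = 20806 kJ/s = 20806 kJ/s
ṁ = Q/Δh = 20806 / 1563.6 = 13.306 kg/s

ṁ = 13.3 kg/s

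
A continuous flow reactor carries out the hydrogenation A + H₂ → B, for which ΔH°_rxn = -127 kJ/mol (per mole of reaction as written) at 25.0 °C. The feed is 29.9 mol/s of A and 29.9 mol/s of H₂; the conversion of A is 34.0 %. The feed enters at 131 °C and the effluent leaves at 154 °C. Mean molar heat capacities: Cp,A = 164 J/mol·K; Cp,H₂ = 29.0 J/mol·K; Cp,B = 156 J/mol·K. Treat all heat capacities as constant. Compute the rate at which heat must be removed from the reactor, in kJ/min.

Extent of reaction ξ = 0.340 × 29.9 = 10.166 mol/s
Reaction term: ξ·ΔH°_rxn = 10.166 × -127 = -1291.1 kJ/s
Sensible, feed 131→25 °C: -611.69 kJ/s
Outlet flows (mol/s): A 19.734, H₂ 19.734, B 10.166
Sensible, products 25→154 °C: 695.9 kJ/s
Q = ΔH = -1206.9 kJ/s = -1206.9 kW
Heat removed = 72413 kJ/min

Q_out = 72400 kJ/min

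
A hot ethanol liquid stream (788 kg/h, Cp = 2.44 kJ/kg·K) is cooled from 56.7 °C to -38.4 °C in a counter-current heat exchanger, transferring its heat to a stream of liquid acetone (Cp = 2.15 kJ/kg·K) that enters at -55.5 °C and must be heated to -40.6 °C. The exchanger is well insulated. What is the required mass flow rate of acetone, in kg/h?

ṁ_c = 5710 kg/h

Heat released by hot stream: Q = 788 × 2.44 × (56.7 − -38.4) = 182850 kJ/h
Energy balance on cold side (adiabatic exchanger): Q = ṁ_c·Cp_c·(T_c,out − T_c,in)
ṁ_c = 182850 / [2.15 × (-40.6 − -55.5)] = 5707.8 kg/h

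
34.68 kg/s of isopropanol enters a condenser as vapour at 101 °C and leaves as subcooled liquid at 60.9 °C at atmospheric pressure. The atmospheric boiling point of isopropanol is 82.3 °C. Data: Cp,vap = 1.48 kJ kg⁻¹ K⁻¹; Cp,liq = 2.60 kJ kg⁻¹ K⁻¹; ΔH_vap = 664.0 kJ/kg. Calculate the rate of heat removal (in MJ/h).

vapour 101→82.3 °C: -27.676 kJ/kg
condensation at 82.3 °C: -664 kJ/kg
liquid 82.3→60.9 °C: -55.64 kJ/kg
Δh = -27.676 + -664 + -55.64 = -747.32 kJ/kg
Q = ṁ·Δh = 34.68 kg/s × -747.32 kJ/kg = -25917 kJ/s
|Q| = 25917 kW = 93301 MJ/h

Q_c = 93300 MJ/h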